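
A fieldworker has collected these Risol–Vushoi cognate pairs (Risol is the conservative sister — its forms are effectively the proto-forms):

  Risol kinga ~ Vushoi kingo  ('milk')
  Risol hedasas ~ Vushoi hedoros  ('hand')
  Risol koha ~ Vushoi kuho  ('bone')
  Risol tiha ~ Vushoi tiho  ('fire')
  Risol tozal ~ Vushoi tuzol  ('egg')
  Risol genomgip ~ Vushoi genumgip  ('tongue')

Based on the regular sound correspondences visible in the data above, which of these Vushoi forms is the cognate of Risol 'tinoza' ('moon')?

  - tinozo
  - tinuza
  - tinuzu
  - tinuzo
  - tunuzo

koha ~ kuho, tozal ~ tuzol — Risol o corresponds to Vushoi u after a consonant, before a consonant other than r, m, n, p, b, f, v.
kinga ~ kingo, koha ~ kuho — Risol a corresponds to Vushoi o word-finally.
Applying these to Risol 'tinoza':
  tinoza → tinuza   (o→u after a consonant, before a consonant other than r, m, n, p, b, f, v)
  tinuza → tinuzo   (a→o word-finally)
So the Vushoi cognate is 'tinuzo'.

tinuzo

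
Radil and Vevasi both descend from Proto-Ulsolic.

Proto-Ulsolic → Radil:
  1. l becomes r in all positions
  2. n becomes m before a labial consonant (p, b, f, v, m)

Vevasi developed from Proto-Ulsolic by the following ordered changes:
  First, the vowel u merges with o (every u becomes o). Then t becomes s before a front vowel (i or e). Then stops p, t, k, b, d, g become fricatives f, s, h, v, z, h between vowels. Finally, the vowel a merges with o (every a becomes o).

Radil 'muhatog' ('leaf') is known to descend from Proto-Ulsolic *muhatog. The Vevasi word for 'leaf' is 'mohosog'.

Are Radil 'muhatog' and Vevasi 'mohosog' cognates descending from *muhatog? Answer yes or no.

Derive the expected Vevasi reflex of *muhatog:
Vevasi: start from *muhatog.
  rule 1 (vowel merger): muhatog → mohatog
  rule 2: no change — mohatog
  rule 3 (intervocalic lenition): mohatog → mohasog
  rule 4 (vowel merger): mohasog → mohosog
  ⇒ Vevasi mohosog
Vevasi 'mohosog' matches the regular reflex exactly, so the pair is cognate.

yes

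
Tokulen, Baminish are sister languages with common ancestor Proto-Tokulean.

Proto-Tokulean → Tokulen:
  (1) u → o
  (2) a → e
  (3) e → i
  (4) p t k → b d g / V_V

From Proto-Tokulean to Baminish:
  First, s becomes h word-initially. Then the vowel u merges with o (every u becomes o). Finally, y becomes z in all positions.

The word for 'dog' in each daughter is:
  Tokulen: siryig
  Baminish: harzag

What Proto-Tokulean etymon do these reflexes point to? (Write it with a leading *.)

*saryag

Position 5: Tokulen has i, Baminish has a. Baminish preserves a here (none of its changes turn any other segment into a), so the proto-segment is *a.
Position 1: Tokulen has s, Baminish has h. Tokulen preserves s here (none of its changes turn any other segment into s), so the proto-segment is *s.
Position 4: Tokulen has y, Baminish has z. Tokulen preserves y here (none of its changes turn any other segment into y), so the proto-segment is *y.
Continuing position by position gives *saryag; check it forward:
Tokulen: *saryag > seryeg > siryig  (by vowel merger, vowel merger)
Baminish: *saryag > haryag > harzag  (by debuccalisation, unconditioned shift)
No other proto-form is consistent with every reflex, so the reconstruction is *saryag.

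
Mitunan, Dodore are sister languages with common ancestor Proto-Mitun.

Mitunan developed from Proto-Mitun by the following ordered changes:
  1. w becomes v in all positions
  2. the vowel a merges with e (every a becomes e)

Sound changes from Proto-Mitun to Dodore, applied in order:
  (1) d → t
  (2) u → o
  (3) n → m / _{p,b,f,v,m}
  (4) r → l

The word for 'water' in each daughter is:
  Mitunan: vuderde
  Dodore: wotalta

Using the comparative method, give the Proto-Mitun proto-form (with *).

Position 7: Mitunan has e, Dodore has a. Dodore preserves a here (none of its changes turn any other segment into a), so the proto-segment is *a.
Position 5: Mitunan has r, Dodore has l. Mitunan preserves r here (none of its changes turn any other segment into r), so the proto-segment is *r.
Position 3: Mitunan has d, Dodore has t. Mitunan preserves d here (none of its changes turn any other segment into d), so the proto-segment is *d.
This points to *wudarda. Verify forward in each daughter:
Mitunan: start from *wudarda.
  rule 1 (unconditioned shift): wudarda → vudarda
  rule 2 (vowel merger): vudarda → vuderde
  ⇒ Mitunan vuderde
Dodore: *wudarda > wutarta > wotarta > wotalta  (by unconditioned shift, vowel merger, unconditioned shift)
No other proto-form is consistent with every reflex, so the reconstruction is *wudarda.

*wudarda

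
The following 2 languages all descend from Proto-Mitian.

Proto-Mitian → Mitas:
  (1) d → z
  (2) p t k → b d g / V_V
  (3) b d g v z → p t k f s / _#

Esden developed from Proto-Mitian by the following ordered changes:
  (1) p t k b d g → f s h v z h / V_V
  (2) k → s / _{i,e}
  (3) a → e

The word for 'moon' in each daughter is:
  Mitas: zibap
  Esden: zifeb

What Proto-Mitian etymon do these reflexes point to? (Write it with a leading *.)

*zipab

Position 4: Mitas has a, Esden has e. Mitas preserves a here (none of its changes turn any other segment into a), so the proto-segment is *a.
Position 5: Mitas has p, Esden has b. Esden preserves b here (none of its changes turn any other segment into b), so the proto-segment is *b.
Position 3: Mitas has b, Esden has f. Taking the neighbouring segments as reconstructed: Mitas b could go back to *p or *b; Esden f could go back to *p or *f — the one source consistent with every daughter is *p.
Verify the candidate proto-form against each daughter:
Mitas: *zipab
  zipab (rule 1 does not apply)
  zipab → zibab   [intervocalic voicing]
  zibab → zibap   [final devoicing]
  giving Mitas zibap.
Esden: start from *zipab.
  rule 1 (intervocalic lenition): zipab → zifab
  rule 2: no change — zifab
  rule 3 (vowel merger): zifab → zifeb
  ⇒ Esden zifeb
Only *zipab yields all of Mitas zibap, Esden zifeb.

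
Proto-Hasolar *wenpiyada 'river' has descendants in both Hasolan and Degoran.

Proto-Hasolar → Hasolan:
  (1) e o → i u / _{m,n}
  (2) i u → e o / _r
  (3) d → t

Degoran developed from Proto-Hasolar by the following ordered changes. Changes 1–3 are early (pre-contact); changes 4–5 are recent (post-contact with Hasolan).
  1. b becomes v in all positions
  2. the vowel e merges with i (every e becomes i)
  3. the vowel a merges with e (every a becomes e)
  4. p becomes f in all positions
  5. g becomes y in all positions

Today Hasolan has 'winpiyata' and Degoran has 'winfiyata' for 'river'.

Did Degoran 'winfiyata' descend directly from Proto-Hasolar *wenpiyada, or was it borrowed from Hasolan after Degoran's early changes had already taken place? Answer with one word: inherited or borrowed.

If inherited, *wenpiyada would pass through all of Degoran's changes:
Degoran: *wenpiyada
  wenpiyada (rule 1 does not apply)
  wenpiyada → winpiyada   [vowel merger]
  winpiyada → winpiyede   [vowel merger]
  winpiyede → winfiyede   [unconditioned shift]
  winfiyede (rule 5 does not apply)
  giving Degoran winfiyede.
If borrowed from Hasolan 'winpiyata' after the early changes, it would undergo only the recent ones:
  rule 4 (unconditioned shift): winpiyata → winfiyata
  rule 5 (unconditioned shift): no change (winfiyata)
  ⇒ as a loan: winfiyata
Degoran 'winfiyata' matches the loan outcome 'winfiyata', not the inherited 'winfiyede' — it skipped the early Degoran changes, so it was borrowed from Hasolan.

borrowed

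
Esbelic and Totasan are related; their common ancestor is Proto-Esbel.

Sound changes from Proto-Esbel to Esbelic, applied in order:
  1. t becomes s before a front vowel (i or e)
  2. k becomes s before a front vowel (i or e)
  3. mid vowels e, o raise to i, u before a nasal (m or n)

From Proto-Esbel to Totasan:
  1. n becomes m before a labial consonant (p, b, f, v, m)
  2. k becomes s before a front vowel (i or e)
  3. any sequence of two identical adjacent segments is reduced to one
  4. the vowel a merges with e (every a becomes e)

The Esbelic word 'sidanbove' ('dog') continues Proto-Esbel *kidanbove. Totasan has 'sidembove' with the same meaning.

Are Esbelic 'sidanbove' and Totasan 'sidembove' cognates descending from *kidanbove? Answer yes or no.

yes

Derive the expected Totasan reflex of *kidanbove:
Totasan: *kidanbove > kidambove > sidambove > sidembove  (by nasal place assimilation, palatalisation, vowel merger)
Totasan 'sidembove' matches the regular reflex exactly, so the pair is cognate.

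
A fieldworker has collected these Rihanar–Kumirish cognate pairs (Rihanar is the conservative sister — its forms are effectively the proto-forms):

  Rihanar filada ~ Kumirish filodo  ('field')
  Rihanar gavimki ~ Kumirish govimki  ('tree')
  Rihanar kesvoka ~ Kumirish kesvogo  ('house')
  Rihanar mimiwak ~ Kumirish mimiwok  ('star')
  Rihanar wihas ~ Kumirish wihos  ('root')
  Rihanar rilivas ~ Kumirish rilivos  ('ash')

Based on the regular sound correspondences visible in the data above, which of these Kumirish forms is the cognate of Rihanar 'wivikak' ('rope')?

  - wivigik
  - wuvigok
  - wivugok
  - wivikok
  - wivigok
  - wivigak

kesvoka ~ kesvogo — Rihanar k corresponds to Kumirish g between vowels (before a back vowel).
filada ~ filodo, mimiwak ~ mimiwok — Rihanar a corresponds to Kumirish o after a consonant, before a consonant other than r, m, n, p, b, f, v.
Applying these to Rihanar 'wivikak':
  wivikak → wivigak   (k→g between vowels (before a back vowel))
  wivigak → wivigok   (a→o after a consonant, before a consonant other than r, m, n, p, b, f, v)
So the Kumirish cognate is 'wivigok'.

wivigok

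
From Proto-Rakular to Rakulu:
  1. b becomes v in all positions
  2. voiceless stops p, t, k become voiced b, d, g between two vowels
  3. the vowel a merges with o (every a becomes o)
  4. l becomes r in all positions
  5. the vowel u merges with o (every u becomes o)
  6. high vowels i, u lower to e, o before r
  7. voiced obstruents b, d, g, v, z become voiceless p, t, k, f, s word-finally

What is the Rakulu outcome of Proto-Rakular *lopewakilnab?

Rakulu: *lopewakilnab > lopewakilnav > lobewagilnav > lobewogilnov > robewogirnov > robewogernov > robewogernof  (by unconditioned shift, intervocalic voicing, vowel merger, unconditioned shift, pre-rhotic lowering, final devoicing)

robewogernof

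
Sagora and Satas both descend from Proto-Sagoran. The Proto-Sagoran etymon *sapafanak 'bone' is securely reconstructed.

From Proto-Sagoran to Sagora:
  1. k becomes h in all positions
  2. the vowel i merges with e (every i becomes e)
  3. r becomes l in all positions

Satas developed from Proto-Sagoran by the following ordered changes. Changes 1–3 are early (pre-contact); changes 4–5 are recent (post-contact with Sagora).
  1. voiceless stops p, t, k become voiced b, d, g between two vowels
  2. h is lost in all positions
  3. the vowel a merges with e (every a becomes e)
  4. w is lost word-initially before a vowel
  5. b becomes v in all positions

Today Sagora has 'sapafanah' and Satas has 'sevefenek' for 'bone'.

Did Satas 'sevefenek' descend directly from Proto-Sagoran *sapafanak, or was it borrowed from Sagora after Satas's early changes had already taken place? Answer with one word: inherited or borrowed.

If inherited, *sapafanak would pass through all of Satas's changes:
Satas: *sapafanak
  sapafanak → sabafanak   [intervocalic voicing]
  sabafanak (rule 2 does not apply)
  sabafanak → sebefenek   [vowel merger]
  sebefenek (rule 4 does not apply)
  sebefenek → sevefenek   [unconditioned shift]
  giving Satas sevefenek.
If borrowed from Sagora 'sapafanah' after the early changes, it would undergo only the recent ones:
  rule 4 (glide loss): no change (sapafanah)
  rule 5 (unconditioned shift): no change (sapafanah)
  ⇒ as a loan: sapafanah
Satas 'sevefenek' matches the inherited outcome exactly, so it is an inherited cognate, not a loan.

inherited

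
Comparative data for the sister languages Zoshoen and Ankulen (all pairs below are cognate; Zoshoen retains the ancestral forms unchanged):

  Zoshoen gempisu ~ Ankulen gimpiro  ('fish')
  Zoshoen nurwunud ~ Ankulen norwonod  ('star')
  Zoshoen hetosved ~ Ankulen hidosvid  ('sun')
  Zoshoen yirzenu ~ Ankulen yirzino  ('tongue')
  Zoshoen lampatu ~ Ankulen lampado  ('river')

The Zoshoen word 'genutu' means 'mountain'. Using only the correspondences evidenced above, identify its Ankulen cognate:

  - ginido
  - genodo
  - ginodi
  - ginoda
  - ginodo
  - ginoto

yirzenu ~ yirzino — Zoshoen e corresponds to Ankulen i after a consonant, before a nasal.
nurwunud ~ norwonod — Zoshoen u corresponds to Ankulen o after a consonant, before a consonant other than r, m, n, p, b, f, v.
lampatu ~ lampado — Zoshoen t corresponds to Ankulen d between vowels (before a back vowel).
gempisu ~ gimpiro, yirzenu ~ yirzino — Zoshoen u corresponds to Ankulen o word-finally.
Applying these to Zoshoen 'genutu':
  genutu → ginutu   (e→i after a consonant, before a nasal)
  ginutu → ginotu   (u→o after a consonant, before a consonant other than r, m, n, p, b, f, v)
  ginotu → ginodu   (t→d between vowels (before a back vowel))
  ginodu → ginodo   (u→o word-finally)
So the Ankulen cognate is 'ginodo'.

ginodo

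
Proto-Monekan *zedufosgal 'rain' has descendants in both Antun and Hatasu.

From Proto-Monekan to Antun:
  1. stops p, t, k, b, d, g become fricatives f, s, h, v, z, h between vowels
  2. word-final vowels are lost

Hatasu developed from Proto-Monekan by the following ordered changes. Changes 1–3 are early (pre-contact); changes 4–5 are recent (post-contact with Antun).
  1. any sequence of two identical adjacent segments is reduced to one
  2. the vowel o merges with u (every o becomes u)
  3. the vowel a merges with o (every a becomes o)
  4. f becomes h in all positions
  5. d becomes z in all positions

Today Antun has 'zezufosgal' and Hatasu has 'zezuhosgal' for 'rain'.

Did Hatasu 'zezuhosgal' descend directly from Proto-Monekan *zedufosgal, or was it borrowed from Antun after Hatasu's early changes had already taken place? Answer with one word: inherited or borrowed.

If inherited, *zedufosgal would pass through all of Hatasu's changes:
Hatasu: *zedufosgal > zedufusgal > zedufusgol > zeduhusgol > zezuhusgol  (by vowel merger, vowel merger, unconditioned shift, unconditioned shift)
If borrowed from Antun 'zezufosgal' after the early changes, it would undergo only the recent ones:
  rule 4 (unconditioned shift): zezufosgal → zezuhosgal
  rule 5 (unconditioned shift): no change (zezuhosgal)
  ⇒ as a loan: zezuhosgal
Hatasu 'zezuhosgal' matches the loan outcome 'zezuhosgal', not the inherited 'zezuhusgol' — it skipped the early Hatasu changes, so it was borrowed from Antun.

borrowed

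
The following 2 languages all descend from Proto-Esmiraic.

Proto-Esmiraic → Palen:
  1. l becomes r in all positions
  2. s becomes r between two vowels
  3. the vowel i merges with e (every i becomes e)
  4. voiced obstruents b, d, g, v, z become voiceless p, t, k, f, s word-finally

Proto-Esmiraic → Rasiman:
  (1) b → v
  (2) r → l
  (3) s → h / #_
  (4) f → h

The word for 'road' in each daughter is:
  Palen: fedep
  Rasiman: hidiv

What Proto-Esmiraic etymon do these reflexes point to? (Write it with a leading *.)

Position 5: Palen has p, Rasiman has v. Taking the neighbouring segments as reconstructed: Palen p could go back to *p or *b; Rasiman v could go back to *b or *v — the one source consistent with every daughter is *b.
Position 4: Palen has e, Rasiman has i. Rasiman preserves i here (none of its changes turn any other segment into i), so the proto-segment is *i.
Position 1: Palen has f, Rasiman has h. Taking the neighbouring segments as reconstructed: Palen f can only go back to *f; Rasiman h could go back to *f or *s or *h — the one source consistent with every daughter is *f.
Continuing position by position gives *fidib; check it forward:
Palen: start from *fidib.
  rule 1: no change — fidib
  rule 2: no change — fidib
  rule 3 (vowel merger): fidib → fedeb
  rule 4 (final devoicing): fedeb → fedep
  ⇒ Palen fedep
Rasiman: start from *fidib.
  rule 1 (unconditioned shift): fidib → fidiv
  rule 2: no change — fidiv
  rule 3: no change — fidiv
  rule 4 (unconditioned shift): fidiv → hidiv
  ⇒ Rasiman hidiv
*fidib is the unique common source.

*fidib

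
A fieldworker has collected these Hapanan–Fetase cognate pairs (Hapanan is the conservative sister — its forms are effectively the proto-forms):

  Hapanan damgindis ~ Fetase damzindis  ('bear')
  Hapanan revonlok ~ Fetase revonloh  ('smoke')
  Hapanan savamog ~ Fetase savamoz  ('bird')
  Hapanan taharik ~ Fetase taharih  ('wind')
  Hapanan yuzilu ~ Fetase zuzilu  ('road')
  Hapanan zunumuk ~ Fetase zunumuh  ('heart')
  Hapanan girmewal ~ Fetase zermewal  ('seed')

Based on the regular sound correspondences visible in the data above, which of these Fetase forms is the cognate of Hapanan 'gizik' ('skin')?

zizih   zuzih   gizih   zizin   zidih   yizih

girmewal ~ zermewal — Hapanan g corresponds to Fetase z word-initially before a front vowel.
revonlok ~ revonloh, taharik ~ taharih — Hapanan k corresponds to Fetase h word-finally.
Applying these to Hapanan 'gizik':
  gizik → zizik   (g→z word-initially before a front vowel)
  zizik → zizih   (k→h word-finally)
So the Fetase cognate is 'zizih'.

zizih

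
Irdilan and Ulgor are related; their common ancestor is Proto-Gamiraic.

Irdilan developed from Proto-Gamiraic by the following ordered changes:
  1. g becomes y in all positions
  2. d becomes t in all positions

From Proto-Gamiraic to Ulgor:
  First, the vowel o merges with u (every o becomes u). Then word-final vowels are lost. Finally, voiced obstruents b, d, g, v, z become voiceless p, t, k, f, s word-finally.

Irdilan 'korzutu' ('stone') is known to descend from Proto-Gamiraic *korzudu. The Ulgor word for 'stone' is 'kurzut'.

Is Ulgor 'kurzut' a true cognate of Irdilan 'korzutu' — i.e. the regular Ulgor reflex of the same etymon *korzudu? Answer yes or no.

Derive the expected Ulgor reflex of *korzudu:
Ulgor: *korzudu
  korzudu → kurzudu   [vowel merger]
  kurzudu → kurzud   [apocope]
  kurzud → kurzut   [final devoicing]
  giving Ulgor kurzut.
Ulgor 'kurzut' matches the regular reflex exactly, so the pair is cognate.

yes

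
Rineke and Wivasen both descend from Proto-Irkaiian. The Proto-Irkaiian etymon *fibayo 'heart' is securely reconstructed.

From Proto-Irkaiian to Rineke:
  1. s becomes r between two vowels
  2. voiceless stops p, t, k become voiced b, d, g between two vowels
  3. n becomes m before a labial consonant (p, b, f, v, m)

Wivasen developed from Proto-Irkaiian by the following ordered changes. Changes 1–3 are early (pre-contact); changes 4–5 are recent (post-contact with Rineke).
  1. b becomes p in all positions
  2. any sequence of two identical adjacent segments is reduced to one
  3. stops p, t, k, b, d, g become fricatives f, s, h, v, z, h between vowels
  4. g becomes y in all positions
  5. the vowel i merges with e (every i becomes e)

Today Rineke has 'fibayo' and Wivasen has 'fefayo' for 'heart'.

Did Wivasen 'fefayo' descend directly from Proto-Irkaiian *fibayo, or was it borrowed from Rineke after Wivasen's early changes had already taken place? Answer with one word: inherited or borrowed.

If inherited, *fibayo would pass through all of Wivasen's changes:
Wivasen: start from *fibayo.
  rule 1 (unconditioned shift): fibayo → fipayo
  rule 2: no change — fipayo
  rule 3 (intervocalic lenition): fipayo → fifayo
  rule 4: no change — fifayo
  rule 5 (vowel merger): fifayo → fefayo
  ⇒ Wivasen fefayo
If borrowed from Rineke 'fibayo' after the early changes, it would undergo only the recent ones:
  rule 4 (unconditioned shift): no change (fibayo)
  rule 5 (vowel merger): fibayo → febayo
  ⇒ as a loan: febayo
Wivasen 'fefayo' matches the inherited outcome exactly, so it is an inherited cognate, not a loan.

inherited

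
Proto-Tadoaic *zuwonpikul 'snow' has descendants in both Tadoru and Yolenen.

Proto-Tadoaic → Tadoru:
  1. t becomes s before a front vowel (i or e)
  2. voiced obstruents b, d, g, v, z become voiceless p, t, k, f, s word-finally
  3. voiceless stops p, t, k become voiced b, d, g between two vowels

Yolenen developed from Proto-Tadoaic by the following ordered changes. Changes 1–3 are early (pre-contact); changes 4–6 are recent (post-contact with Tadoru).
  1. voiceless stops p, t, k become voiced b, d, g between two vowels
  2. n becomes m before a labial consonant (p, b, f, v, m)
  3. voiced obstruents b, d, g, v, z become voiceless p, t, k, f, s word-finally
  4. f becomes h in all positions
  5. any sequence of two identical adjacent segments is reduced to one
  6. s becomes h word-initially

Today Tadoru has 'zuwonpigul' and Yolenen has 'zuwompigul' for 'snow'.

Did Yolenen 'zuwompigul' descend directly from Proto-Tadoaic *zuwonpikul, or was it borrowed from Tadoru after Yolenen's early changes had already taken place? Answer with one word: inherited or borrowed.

inherited

If inherited, *zuwonpikul would pass through all of Yolenen's changes:
Yolenen: start from *zuwonpikul.
  rule 1 (intervocalic voicing): zuwonpikul → zuwonpigul
  rule 2 (nasal place assimilation): zuwonpigul → zuwompigul
  rule 3: no change — zuwompigul
  rule 4: no change — zuwompigul
  rule 5: no change — zuwompigul
  rule 6: no change — zuwompigul
  ⇒ Yolenen zuwompigul
If borrowed from Tadoru 'zuwonpigul' after the early changes, it would undergo only the recent ones:
  rule 4 (unconditioned shift): no change (zuwonpigul)
  rule 5 (degemination): no change (zuwonpigul)
  rule 6 (debuccalisation): no change (zuwonpigul)
  ⇒ as a loan: zuwonpigul
Yolenen 'zuwompigul' matches the inherited outcome exactly, so it is an inherited cognate, not a loan.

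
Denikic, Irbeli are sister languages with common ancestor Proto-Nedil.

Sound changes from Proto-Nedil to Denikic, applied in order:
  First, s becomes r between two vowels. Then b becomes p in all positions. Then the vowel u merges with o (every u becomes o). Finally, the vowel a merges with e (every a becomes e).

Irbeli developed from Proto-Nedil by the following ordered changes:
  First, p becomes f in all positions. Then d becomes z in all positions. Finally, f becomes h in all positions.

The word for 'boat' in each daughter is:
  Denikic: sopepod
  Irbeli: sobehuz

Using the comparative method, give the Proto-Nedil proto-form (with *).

Position 5: Denikic has p, Irbeli has h. Taking the neighbouring segments as reconstructed: Denikic p could go back to *p or *b; Irbeli h could go back to *p or *f or *h — the one source consistent with every daughter is *p.
Position 7: Denikic has d, Irbeli has z. Denikic preserves d here (none of its changes turn any other segment into d), so the proto-segment is *d.
Continuing position by position gives *sobepud; check it forward:
Denikic: start from *sobepud.
  rule 1: no change — sobepud
  rule 2 (unconditioned shift): sobepud → sopepud
  rule 3 (vowel merger): sopepud → sopepod
  rule 4: no change — sopepod
  ⇒ Denikic sopepod
Irbeli: *sobepud
  sobepud → sobefud   [unconditioned shift]
  sobefud → sobefuz   [unconditioned shift]
  sobefuz → sobehuz   [unconditioned shift]
  giving Irbeli sobehuz.
*sobepud is the unique common source.

*sobepud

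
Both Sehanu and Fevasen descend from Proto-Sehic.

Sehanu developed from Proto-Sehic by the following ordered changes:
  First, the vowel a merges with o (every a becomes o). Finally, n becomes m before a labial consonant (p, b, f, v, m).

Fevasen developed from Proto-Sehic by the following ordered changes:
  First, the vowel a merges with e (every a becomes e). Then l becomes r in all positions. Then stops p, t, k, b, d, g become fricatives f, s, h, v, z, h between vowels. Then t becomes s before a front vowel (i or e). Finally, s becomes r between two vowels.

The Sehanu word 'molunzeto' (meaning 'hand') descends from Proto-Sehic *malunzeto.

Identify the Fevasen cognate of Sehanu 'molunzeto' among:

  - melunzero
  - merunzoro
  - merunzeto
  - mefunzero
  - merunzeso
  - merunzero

Fevasen: *malunzeto > melunzeto > merunzeto > merunzeso > merunzero  (by vowel merger, unconditioned shift, intervocalic lenition, rhotacism)
Among the options, 'merunzero' alone shows every Fevasen change applied in order.

merunzero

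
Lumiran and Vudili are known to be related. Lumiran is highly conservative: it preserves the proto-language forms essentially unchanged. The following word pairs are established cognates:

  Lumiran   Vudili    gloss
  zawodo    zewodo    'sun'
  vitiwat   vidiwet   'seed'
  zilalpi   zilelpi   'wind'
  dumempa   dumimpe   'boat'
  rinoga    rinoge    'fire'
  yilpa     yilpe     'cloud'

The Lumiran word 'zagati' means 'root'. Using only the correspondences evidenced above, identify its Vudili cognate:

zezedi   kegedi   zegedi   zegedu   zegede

zegedi

zawodo ~ zewodo, vitiwat ~ vidiwet — Lumiran a corresponds to Vudili e after a consonant, before a consonant other than r, m, n, p, b, f, v.
vitiwat ~ vidiwet — Lumiran t corresponds to Vudili d between vowels (before a front vowel).
Applying these to Lumiran 'zagati':
  zagati → zegati   (a→e after a consonant, before a consonant other than r, m, n, p, b, f, v)
  zegati → zegeti   (a→e after a consonant, before a consonant other than r, m, n, p, b, f, v)
  zegeti → zegedi   (t→d between vowels (before a front vowel))
So the Vudili cognate is 'zegedi'.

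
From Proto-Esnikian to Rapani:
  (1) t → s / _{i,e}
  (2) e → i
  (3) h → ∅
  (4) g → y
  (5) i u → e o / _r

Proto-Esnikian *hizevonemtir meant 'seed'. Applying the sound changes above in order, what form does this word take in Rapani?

Rapani: *hizevonemtir
  hizevonemtir → hizevonemsir   [palatalisation]
  hizevonemsir → hizivonimsir   [vowel merger]
  hizivonimsir → izivonimsir   [h-loss]
  izivonimsir (rule 4 does not apply)
  izivonimsir → izivonimser   [pre-rhotic lowering]
  giving Rapani izivonimser.

izivonimser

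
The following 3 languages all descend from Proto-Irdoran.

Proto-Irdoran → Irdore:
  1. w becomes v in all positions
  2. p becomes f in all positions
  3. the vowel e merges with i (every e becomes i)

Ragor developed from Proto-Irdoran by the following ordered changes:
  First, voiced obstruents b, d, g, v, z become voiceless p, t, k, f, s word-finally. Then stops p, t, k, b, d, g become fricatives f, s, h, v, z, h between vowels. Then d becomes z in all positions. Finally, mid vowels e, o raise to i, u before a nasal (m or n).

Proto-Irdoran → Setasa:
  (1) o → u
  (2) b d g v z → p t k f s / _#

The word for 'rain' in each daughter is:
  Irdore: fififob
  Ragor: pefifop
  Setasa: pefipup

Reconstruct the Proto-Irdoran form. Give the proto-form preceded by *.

*pefipob

Position 5: Irdore has f, Ragor has f, Setasa has p. Taking the neighbouring segments as reconstructed: Irdore f could go back to *p or *f; Ragor f could go back to *p or *f; Setasa p can only go back to *p — the one source consistent with every daughter is *p.
Position 7: Irdore has b, Ragor has p, Setasa has p. Irdore preserves b here (none of its changes turn any other segment into b), so the proto-segment is *b.
Position 6: Irdore has o, Ragor has o, Setasa has u. Irdore preserves o here (none of its changes turn any other segment into o), so the proto-segment is *o.
This points to *pefipob. Verify forward in each daughter:
Irdore: *pefipob > fefifob > fififob  (by unconditioned shift, vowel merger)
Ragor: *pefipob
  pefipob → pefipop   [final devoicing]
  pefipop → pefifop   [intervocalic lenition]
  pefifop (rule 3 does not apply)
  pefifop (rule 4 does not apply)
  giving Ragor pefifop.
Setasa: *pefipob > pefipub > pefipup  (by vowel merger, final devoicing)
*pefipob is the unique common source.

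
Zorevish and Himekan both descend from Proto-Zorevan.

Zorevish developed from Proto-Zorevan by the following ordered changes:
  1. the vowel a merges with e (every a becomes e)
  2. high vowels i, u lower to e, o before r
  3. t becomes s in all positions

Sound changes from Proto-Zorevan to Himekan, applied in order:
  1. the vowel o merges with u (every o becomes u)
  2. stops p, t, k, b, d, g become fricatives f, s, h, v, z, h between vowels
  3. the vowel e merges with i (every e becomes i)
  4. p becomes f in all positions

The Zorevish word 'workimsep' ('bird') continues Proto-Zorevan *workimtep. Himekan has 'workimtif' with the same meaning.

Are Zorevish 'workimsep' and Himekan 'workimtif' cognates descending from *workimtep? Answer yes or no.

no

Derive the expected Himekan reflex of *workimtep:
Himekan: *workimtep
  workimtep → wurkimtep   [vowel merger]
  wurkimtep (rule 2 does not apply)
  wurkimtep → wurkimtip   [vowel merger]
  wurkimtip → wurkimtif   [unconditioned shift]
  giving Himekan wurkimtif.
The regular Himekan reflex would be 'wurkimtif', but the attested form is 'workimtif'. The correspondence is irregular, so they are not cognates (the Himekan form has a different source).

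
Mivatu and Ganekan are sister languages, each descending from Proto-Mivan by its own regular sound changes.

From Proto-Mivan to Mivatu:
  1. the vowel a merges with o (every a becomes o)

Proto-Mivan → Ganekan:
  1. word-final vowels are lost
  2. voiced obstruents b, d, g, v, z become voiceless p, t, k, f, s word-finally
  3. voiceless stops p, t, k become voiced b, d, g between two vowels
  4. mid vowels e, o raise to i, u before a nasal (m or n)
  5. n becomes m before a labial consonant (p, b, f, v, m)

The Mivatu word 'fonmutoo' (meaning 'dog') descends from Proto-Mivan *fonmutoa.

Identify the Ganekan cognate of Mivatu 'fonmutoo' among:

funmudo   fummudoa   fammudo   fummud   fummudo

Ganekan: *fonmutoa
  fonmutoa → fonmuto   [apocope]
  fonmuto (rule 2 does not apply)
  fonmuto → fonmudo   [intervocalic voicing]
  fonmudo → funmudo   [pre-nasal raising]
  funmudo → fummudo   [nasal place assimilation]
  giving Ganekan fummudo.
Among the options, 'fummudo' alone shows every Ganekan change applied in order.

fummudo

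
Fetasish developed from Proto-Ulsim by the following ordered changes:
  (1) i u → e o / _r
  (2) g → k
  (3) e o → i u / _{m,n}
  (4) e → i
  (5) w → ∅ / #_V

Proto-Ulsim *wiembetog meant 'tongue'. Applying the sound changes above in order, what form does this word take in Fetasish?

iimbitok

Fetasish: *wiembetog
  wiembetog (rule 1 does not apply)
  wiembetog → wiembetok   [unconditioned shift]
  wiembetok → wiimbetok   [pre-nasal raising]
  wiimbetok → wiimbitok   [vowel merger]
  wiimbitok → iimbitok   [glide loss]
  giving Fetasish iimbitok.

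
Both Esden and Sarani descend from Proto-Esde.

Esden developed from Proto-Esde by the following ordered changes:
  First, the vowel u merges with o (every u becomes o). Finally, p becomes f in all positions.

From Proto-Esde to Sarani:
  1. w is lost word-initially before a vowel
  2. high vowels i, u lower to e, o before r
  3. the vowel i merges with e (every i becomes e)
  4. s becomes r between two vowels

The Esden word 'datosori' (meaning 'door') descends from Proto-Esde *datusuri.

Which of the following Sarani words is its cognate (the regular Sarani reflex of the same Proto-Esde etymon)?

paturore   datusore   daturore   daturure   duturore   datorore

Sarani: *datusuri
  datusuri (rule 1 does not apply)
  datusuri → datusori   [pre-rhotic lowering]
  datusori → datusore   [vowel merger]
  datusore → daturore   [rhotacism]
  giving Sarani daturore.
Among the options, 'daturore' alone shows every Sarani change applied in order.

daturore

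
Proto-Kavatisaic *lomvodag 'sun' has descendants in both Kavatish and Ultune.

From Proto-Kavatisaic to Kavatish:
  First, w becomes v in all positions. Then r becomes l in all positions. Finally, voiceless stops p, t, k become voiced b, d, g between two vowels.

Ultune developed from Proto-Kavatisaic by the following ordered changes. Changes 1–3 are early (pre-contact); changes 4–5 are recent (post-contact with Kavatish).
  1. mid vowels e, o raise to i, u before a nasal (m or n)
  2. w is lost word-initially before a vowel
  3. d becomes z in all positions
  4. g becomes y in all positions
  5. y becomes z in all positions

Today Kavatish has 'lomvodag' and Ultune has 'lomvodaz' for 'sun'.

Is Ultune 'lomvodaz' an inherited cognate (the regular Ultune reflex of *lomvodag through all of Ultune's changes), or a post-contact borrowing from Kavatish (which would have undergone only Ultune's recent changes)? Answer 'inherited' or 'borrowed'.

borrowed

If inherited, *lomvodag would pass through all of Ultune's changes:
Ultune: *lomvodag > lumvodag > lumvozag > lumvozay > lumvozaz  (by pre-nasal raising, unconditioned shift, unconditioned shift, unconditioned shift)
If borrowed from Kavatish 'lomvodag' after the early changes, it would undergo only the recent ones:
  rule 4 (unconditioned shift): lomvodag → lomvoday
  rule 5 (unconditioned shift): lomvoday → lomvodaz
  ⇒ as a loan: lomvodaz
Ultune 'lomvodaz' matches the loan outcome 'lomvodaz', not the inherited 'lumvozaz' — it skipped the early Ultune changes, so it was borrowed from Kavatish.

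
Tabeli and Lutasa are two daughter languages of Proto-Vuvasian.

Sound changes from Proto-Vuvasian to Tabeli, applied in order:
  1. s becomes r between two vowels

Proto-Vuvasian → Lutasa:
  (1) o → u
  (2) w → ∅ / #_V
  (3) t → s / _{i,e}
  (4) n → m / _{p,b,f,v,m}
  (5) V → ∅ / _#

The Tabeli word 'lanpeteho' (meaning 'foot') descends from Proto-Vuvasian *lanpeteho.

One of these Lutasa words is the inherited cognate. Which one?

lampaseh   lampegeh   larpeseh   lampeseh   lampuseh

Lutasa: *lanpeteho
  lanpeteho → lanpetehu   [vowel merger]
  lanpetehu (rule 2 does not apply)
  lanpetehu → lanpesehu   [palatalisation]
  lanpesehu → lampesehu   [nasal place assimilation]
  lampesehu → lampeseh   [apocope]
  giving Lutasa lampeseh.

lampeseh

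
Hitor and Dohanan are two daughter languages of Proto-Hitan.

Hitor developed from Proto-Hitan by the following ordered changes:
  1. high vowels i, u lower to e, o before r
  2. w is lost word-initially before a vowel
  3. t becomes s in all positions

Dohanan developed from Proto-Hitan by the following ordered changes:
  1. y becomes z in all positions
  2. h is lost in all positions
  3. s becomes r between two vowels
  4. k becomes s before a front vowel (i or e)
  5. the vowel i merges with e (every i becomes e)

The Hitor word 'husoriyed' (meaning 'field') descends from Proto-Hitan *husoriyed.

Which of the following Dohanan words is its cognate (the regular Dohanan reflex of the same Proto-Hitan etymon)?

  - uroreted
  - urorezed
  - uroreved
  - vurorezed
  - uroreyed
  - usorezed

urorezed

Dohanan: start from *husoriyed.
  rule 1 (unconditioned shift): husoriyed → husorized
  rule 2 (h-loss): husorized → usorized
  rule 3 (rhotacism): usorized → urorized
  rule 4: no change — urorized
  rule 5 (vowel merger): urorized → urorezed
  ⇒ Dohanan urorezed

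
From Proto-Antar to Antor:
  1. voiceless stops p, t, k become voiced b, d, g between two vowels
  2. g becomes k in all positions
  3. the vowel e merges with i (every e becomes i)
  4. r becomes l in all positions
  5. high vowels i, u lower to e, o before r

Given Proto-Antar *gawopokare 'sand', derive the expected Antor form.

Antor: start from *gawopokare.
  rule 1 (intervocalic voicing): gawopokare → gawobogare
  rule 2 (unconditioned shift): gawobogare → kawobokare
  rule 3 (vowel merger): kawobokare → kawobokari
  rule 4 (unconditioned shift): kawobokari → kawobokali
  rule 5: no change — kawobokali
  ⇒ Antor kawobokali

kawobokali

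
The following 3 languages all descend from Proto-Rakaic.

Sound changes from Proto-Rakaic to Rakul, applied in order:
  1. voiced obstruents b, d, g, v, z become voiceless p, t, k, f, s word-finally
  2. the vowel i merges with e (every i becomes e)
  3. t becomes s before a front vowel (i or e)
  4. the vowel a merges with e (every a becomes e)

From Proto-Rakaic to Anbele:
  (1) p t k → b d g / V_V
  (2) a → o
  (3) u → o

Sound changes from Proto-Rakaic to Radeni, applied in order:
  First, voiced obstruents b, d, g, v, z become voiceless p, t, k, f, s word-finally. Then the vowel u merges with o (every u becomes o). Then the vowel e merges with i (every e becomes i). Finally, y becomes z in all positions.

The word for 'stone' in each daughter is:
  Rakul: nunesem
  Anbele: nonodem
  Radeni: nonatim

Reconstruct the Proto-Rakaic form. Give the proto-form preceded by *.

*nunatem

Position 2: Rakul has u, Anbele has o, Radeni has o. Rakul preserves u here (none of its changes turn any other segment into u), so the proto-segment is *u.
Position 6: Rakul has e, Anbele has e, Radeni has i. Anbele preserves e here (none of its changes turn any other segment into e), so the proto-segment is *e.
Position 5: Rakul has s, Anbele has d, Radeni has t. Taking the neighbouring segments as reconstructed: Rakul s could go back to *t or *s; Anbele d could go back to *t or *d; Radeni t can only go back to *t — the one source consistent with every daughter is *t.
Verify the candidate proto-form against each daughter:
Rakul: *nunatem
  nunatem (rule 1 does not apply)
  nunatem (rule 2 does not apply)
  nunatem → nunasem   [palatalisation]
  nunasem → nunesem   [vowel merger]
  giving Rakul nunesem.
Anbele: start from *nunatem.
  rule 1 (intervocalic voicing): nunatem → nunadem
  rule 2 (vowel merger): nunadem → nunodem
  rule 3 (vowel merger): nunodem → nonodem
  ⇒ Anbele nonodem
Radeni: *nunatem
  nunatem (rule 1 does not apply)
  nunatem → nonatem   [vowel merger]
  nonatem → nonatim   [vowel merger]
  nonatim (rule 4 does not apply)
  giving Radeni nonatim.
No other proto-form is consistent with every reflex, so the reconstruction is *nunatem.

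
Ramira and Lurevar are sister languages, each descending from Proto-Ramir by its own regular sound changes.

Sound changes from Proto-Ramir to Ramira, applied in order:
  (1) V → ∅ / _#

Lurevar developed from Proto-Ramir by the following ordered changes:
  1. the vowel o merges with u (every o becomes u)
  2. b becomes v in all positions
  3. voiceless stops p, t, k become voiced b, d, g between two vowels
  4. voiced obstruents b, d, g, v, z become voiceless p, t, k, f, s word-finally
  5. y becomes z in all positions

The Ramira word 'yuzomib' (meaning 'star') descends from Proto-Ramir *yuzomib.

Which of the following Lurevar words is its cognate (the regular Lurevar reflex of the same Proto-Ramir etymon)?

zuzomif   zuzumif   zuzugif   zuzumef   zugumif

zuzumif

Lurevar: *yuzomib
  yuzomib → yuzumib   [vowel merger]
  yuzumib → yuzumiv   [unconditioned shift]
  yuzumiv (rule 3 does not apply)
  yuzumiv → yuzumif   [final devoicing]
  yuzumif → zuzumif   [unconditioned shift]
  giving Lurevar zuzumif.
The other candidates each miss or misapply at least one Lurevar change.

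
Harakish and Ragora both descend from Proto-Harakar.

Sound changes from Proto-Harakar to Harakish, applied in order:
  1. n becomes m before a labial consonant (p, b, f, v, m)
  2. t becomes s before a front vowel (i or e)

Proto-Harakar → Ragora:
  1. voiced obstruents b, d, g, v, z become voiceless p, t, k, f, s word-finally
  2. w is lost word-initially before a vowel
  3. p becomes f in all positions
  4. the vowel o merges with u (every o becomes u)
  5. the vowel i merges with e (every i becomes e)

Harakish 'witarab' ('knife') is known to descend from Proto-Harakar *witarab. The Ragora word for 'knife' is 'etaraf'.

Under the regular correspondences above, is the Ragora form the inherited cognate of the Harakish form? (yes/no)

Derive the expected Ragora reflex of *witarab:
Ragora: *witarab
  witarab → witarap   [final devoicing]
  witarap → itarap   [glide loss]
  itarap → itaraf   [unconditioned shift]
  itaraf (rule 4 does not apply)
  itaraf → etaraf   [vowel merger]
  giving Ragora etaraf.
Ragora 'etaraf' matches the regular reflex exactly, so the pair is cognate.

yes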